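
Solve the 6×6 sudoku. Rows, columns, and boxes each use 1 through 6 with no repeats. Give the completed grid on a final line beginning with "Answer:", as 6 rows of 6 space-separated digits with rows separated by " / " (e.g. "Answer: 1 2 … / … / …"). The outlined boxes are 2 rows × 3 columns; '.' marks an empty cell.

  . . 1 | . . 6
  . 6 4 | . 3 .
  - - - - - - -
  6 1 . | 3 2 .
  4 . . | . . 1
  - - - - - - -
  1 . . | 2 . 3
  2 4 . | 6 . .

Step 1. [r4c4∈{5}] r4c4's peers cover all but 5 ⇒ r4c4=5.
Step 2. [r6c6∈{5}] only 5 remains possible at r6c6 ⇒ r6c6=5.
Step 3. [r1c5∈{4,5}] r1c5 is the only open cell in col 5 admitting 5. So r1c5=5.
Step 4. [r1c2∈{2,3}] across row 1, 2 lands solely at r1c2. So r1c2=2.
Step 5. [r5c2∈{5}] r5c2's peers cover all but 5 ⇒ r5c2=5.
Step 6. [r4c2∈{3}] r4c2 has the single candidate 3 ⇒ r4c2=3.
Step 7. [r5c3∈{6}] only 6 remains possible at r5c3 ⇒ r5c3=6.
Step 8. [r4c5∈{6}] r4c5's peers cover all but 6, so r4c5=6.
Step 9. [r1c1∈{3}] r1c1's peers cover all but 3. So r1c1=3.
Step 10. [r1c4∈{4}] r1c4 is down to just 4 ⇒ r1c4=4.
Step 11. [r2c4∈{1}] r2c4 has the single candidate 1 ⇒ r2c4=1.
Step 12. [r5c5∈{4}] only 4 remains possible at r5c5, so r5c5=4.
Step 13. [r2c6∈{2}] r2c6's peers cover all but 2. So r2c6=2.
Step 14. [r2c1∈{5}] r2c1 has the single candidate 5 ⇒ r2c1=5.
Step 15. [r4c3∈{2}] only 2 remains possible at r4c3. So r4c3=2.
Step 16. [r6c3∈{3}] r6c3's peers cover all but 3 ⇒ r6c3=3.
Step 17. [r3c6∈{4}] nothing but 4 survives at r3c6 ⇒ r3c6=4.
Step 18. [r6c5∈{1}] r6c5 is down to just 1, so r6c5=1.
Step 19. [r3c3∈{5}] nothing but 5 survives at r3c3, so r3c3=5.

Answer: 3 2 1 4 5 6 / 5 6 4 1 3 2 / 6 1 5 3 2 4 / 4 3 2 5 6 1 / 1 5 6 2 4 3 / 2 4 3 6 1 5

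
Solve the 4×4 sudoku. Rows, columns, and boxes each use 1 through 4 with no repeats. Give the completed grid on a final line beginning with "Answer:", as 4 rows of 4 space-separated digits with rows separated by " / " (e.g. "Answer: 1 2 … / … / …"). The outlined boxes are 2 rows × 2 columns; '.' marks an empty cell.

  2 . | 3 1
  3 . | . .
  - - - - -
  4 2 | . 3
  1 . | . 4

Step 1. [r2c3∈{2,4}] r2c3 is the only open cell in col 3 admitting 4 ⇒ r2c3=4.
Step 2. [r4c3∈{2}] r4c3 has the single candidate 2, so r4c3=2.
Step 3. [r4c2∈{3}] r4c2 is down to just 3 ⇒ r4c2=3.
Step 4. [r2c4∈{2}] r2c4 has the single candidate 2. So r2c4=2.
Step 5. [r1c2∈{4}] r1c2's peers cover all but 4, so r1c2=4.
Step 6. [r2c2∈{1}] r2c2 has the single candidate 1 ⇒ r2c2=1.
Step 7. [r3c3∈{1}] nothing but 1 survives at r3c3. So r3c3=1.

Answer: 2 4 3 1 / 3 1 4 2 / 4 2 1 3 / 1 3 2 4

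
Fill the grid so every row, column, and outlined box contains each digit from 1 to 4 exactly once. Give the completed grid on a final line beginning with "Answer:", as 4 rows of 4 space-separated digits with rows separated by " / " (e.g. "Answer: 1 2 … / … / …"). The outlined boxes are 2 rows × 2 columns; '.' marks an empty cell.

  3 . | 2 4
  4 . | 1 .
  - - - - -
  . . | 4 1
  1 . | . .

Step 1. [r4c2∈{2,3,4}] r4c2 is the only open cell in row 4 admitting 4, so r4c2=4.
Step 2. [r2c4∈{3}] only 3 remains possible at r2c4, so r2c4=3.
Step 3. [r3c2∈{2,3}] r3c2 is the only open cell in row 3 admitting 3. So r3c2=3.
Step 4. [r4c3∈{3}] r4c3 is down to just 3, so r4c3=3.
Step 5. [r4c4∈{2}] r4c4's peers cover all but 2, so r4c4=2.
Step 6. [r2c2∈{2}] r2c2 is down to just 2. So r2c2=2.
Step 7. [r3c1∈{2}] r3c1 is down to just 2. So r3c1=2.
Step 8. [r1c2∈{1}] only 1 remains possible at r1c2. So r1c2=1.

Answer: 3 1 2 4 / 4 2 1 3 / 2 3 4 1 / 1 4 3 2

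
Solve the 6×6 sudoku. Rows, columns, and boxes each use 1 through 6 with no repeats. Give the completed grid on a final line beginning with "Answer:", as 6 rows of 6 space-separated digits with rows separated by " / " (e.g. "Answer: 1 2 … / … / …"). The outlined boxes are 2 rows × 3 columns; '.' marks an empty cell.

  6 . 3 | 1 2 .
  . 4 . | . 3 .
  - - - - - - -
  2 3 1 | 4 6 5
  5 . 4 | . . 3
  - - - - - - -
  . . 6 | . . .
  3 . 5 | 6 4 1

Step 1. [r5c6∈{2}] r5c6's peers cover all but 2, so r5c6=2.
Step 2. [r5c2∈{1}] r5c2 is down to just 1 ⇒ r5c2=1.
Step 3. [r2c4∈{5}] only 5 remains possible at r2c4 ⇒ r2c4=5.
Step 4. [r6c2∈{2}] r6c2's peers cover all but 2. So r6c2=2.
Step 5. [r4c4∈{2}] r4c4's peers cover all but 2, so r4c4=2.
Step 6. [r5c4∈{3}] nothing but 3 survives at r5c4 ⇒ r5c4=3.
Step 7. [r4c2∈{6}] r4c2's peers cover all but 6, so r4c2=6.
Step 8. [r4c5∈{1}] r4c5 is down to just 1. So r4c5=1.
Step 9. [r5c1∈{4}] r5c1's peers cover all but 4, so r5c1=4.
Step 10. [r2c1∈{1}] r2c1 has the single candidate 1 ⇒ r2c1=1.
Step 11. [r2c3∈{2}] only 2 remains possible at r2c3 ⇒ r2c3=2.
Step 12. [r2c6∈{6}] r2c6 is down to just 6, so r2c6=6.
Step 13. [r1c6∈{4}] r1c6 is down to just 4, so r1c6=4.
Step 14. [r5c5∈{5}] only 5 remains possible at r5c5, so r5c5=5.
Step 15. [r1c2∈{5}] only 5 remains possible at r1c2 ⇒ r1c2=5.

Answer: 6 5 3 1 2 4 / 1 4 2 5 3 6 / 2 3 1 4 6 5 / 5 6 4 2 1 3 / 4 1 6 3 5 2 / 3 2 5 6 4 1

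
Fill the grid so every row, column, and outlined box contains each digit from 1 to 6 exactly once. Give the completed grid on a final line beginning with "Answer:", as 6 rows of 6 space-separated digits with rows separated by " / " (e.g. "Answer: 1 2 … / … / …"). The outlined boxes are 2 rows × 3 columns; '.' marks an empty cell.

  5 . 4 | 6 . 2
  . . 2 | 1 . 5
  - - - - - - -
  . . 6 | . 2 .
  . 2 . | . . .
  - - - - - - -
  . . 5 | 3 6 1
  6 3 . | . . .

Step 1. [r4c5∈{1,3,4,5}] r4c5 is the only open cell in col 5 admitting 1 ⇒ r4c5=1.
Step 2. [r6c6∈{4}] r6c6 is down to just 4 ⇒ r6c6=4.
Step 3. [r3c2∈{1,4,5}] across col 2, 5 lands solely at r3c2. So r3c2=5.
Step 4. [r2c1∈{3}] r2c1's peers cover all but 3, so r2c1=3.
Step 5. [r4c1∈{4}] r4c1 has the single candidate 4, so r4c1=4.
Step 6. [r4c4∈{5}] r4c4's peers cover all but 5 ⇒ r4c4=5.
Step 7. [r3c6∈{3}] r3c6 has the single candidate 3. So r3c6=3.
Step 8. [r2c2∈{6}] r2c2 is down to just 6. So r2c2=6.
Step 9. [r5c2∈{4}] r5c2 is down to just 4, so r5c2=4.
Step 10. [r1c2∈{1}] r1c2 has the single candidate 1 ⇒ r1c2=1.
Step 11. [r1c5∈{3}] nothing but 3 survives at r1c5. So r1c5=3.
Step 12. [r5c1∈{2}] r5c1's peers cover all but 2. So r5c1=2.
Step 13. [r4c6∈{6}] r4c6 is down to just 6, so r4c6=6.
Step 14. [r4c3∈{3}] nothing but 3 survives at r4c3. So r4c3=3.
Step 15. [r6c3∈{1}] r6c3's peers cover all but 1, so r6c3=1.
Step 16. [r3c1∈{1}] r3c1 has the single candidate 1 ⇒ r3c1=1.
Step 17. [r2c5∈{4}] nothing but 4 survives at r2c5, so r2c5=4.
Step 18. [r6c5∈{5}] r6c5's peers cover all but 5, so r6c5=5.
Step 19. [r3c4∈{4}] r3c4 is down to just 4. So r3c4=4.
Step 20. [r6c4∈{2}] r6c4 is down to just 2 ⇒ r6c4=2.

Answer: 5 1 4 6 3 2 / 3 6 2 1 4 5 / 1 5 6 4 2 3 / 4 2 3 5 1 6 / 2 4 5 3 6 1 / 6 3 1 2 5 4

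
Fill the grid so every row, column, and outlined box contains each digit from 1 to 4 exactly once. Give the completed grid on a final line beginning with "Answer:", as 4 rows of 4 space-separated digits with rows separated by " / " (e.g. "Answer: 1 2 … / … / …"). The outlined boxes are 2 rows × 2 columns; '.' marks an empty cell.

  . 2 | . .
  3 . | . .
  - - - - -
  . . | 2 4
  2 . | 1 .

Step 1. [r1c1∈{1,4}] r1c1 is the only open cell in col 1 admitting 4 ⇒ r1c1=4.
Step 2. [r2c2∈{1}] nothing but 1 survives at r2c2. So r2c2=1.
Step 3. [r4c4∈{3}] r4c4's peers cover all but 3. So r4c4=3.
Step 4. [r1c4∈{1}] r1c4 has the single candidate 1, so r1c4=1.
Step 5. [r2c4∈{2}] r2c4 has the single candidate 2. So r2c4=2.
Step 6. [r3c1∈{1}] r3c1 has the single candidate 1 ⇒ r3c1=1.
Step 7. [r1c3∈{3}] r1c3 has the single candidate 3, so r1c3=3.
Step 8. [r3c2∈{3}] r3c2 is down to just 3, so r3c2=3.
Step 9. [r2c3∈{4}] only 4 remains possible at r2c3 ⇒ r2c3=4.
Step 10. [r4c2∈{4}] r4c2's peers cover all but 4, so r4c2=4.

Answer: 4 2 3 1 / 3 1 4 2 / 1 3 2 4 / 2 4 1 3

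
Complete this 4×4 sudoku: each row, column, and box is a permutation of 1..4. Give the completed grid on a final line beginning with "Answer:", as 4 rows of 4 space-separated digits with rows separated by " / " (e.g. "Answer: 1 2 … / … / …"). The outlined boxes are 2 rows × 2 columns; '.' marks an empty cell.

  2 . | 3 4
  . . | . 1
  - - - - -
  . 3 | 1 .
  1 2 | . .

Step 1. [r3c1∈{4}] only 4 remains possible at r3c1. So r3c1=4.
Step 2. [r2c3∈{2}] only 2 remains possible at r2c3. So r2c3=2.
Step 3. [r4c3∈{4}] r4c3 has the single candidate 4, so r4c3=4.
Step 4. [r1c2∈{1}] r1c2's peers cover all but 1 ⇒ r1c2=1.
Step 5. [r2c1∈{3}] r2c1 is down to just 3. So r2c1=3.
Step 6. [r2c2∈{4}] r2c2's peers cover all but 4 ⇒ r2c2=4.
Step 7. [r3c4∈{2}] r3c4 has the single candidate 2, so r3c4=2.
Step 8. [r4c4∈{3}] nothing but 3 survives at r4c4. So r4c4=3.

Answer: 2 1 3 4 / 3 4 2 1 / 4 3 1 2 / 1 2 4 3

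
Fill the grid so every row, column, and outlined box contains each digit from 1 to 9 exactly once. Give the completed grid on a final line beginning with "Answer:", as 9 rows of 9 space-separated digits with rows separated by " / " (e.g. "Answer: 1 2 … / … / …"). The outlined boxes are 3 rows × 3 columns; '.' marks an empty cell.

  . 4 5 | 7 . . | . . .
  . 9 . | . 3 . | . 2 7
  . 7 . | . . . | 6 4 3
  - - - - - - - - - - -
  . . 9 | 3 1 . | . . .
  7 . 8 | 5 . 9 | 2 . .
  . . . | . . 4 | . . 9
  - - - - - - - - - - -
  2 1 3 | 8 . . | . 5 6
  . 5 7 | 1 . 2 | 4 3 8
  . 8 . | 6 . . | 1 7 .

Step 1. [r1c5∈{2,6,8,9}] 2 has one home in row 1: r1c5, so r1c5=2.
Step 2. [r8c1∈{6,9}] row 8 places 6 nowhere but r8c1, so r8c1=6.
Step 3. [r6c7∈{3,5,7,8}] r6c7 is the only open cell in col 7 admitting 3, so r6c7=3.
Step 4. [r1c9∈{1}] r1c9's peers cover all but 1. So r1c9=1.
Step 5. [r5c5∈{6}] r5c5 is down to just 6. So r5c5=6.
Step 6. [r2c3∈{1,6}] in box 1, 6 fits only at r2c3 ⇒ r2c3=6.
Step 7. [r8c5∈{9}] nothing but 9 survives at r8c5. So r8c5=9.
Step 8. [r4c7∈{5,7,8}] across col 7, 7 lands solely at r4c7, so r4c7=7.
Step 9. [r4c6∈{8}] nothing but 8 survives at r4c6. So r4c6=8.
Step 10. [r4c1∈{4,5}] in box 4, 4 fits only at r4c1 ⇒ r4c1=4.
Step 11. [r6c8∈{1,6,8}] row 6 places 8 nowhere but r6c8. So r6c8=8.
Step 12. [r4c2∈{2,6}] r4c2 is the only open cell in row 4 admitting 2. So r4c2=2.
Step 13. [r6c3∈{1}] r6c3 has the single candidate 1 ⇒ r6c3=1.
Step 14. [r3c5∈{5,8}] 8 has one home in col 5: r3c5. So r3c5=8.
Step 15. [r3c6∈{1,5}] in row 3, 5 fits only at r3c6. So r3c6=5.
Step 16. [r7c5∈{4,7}] across row 7, 4 lands solely at r7c5, so r7c5=4.
Step 17. [r2c6∈{1}] r2c6's peers cover all but 1, so r2c6=1.
Step 18. [r2c1∈{8}] only 8 remains possible at r2c1. So r2c1=8.
Step 19. [r1c7∈{8,9}] row 1 places 8 nowhere but r1c7. So r1c7=8.
Step 20. [r5c2∈{3}] r5c2 is down to just 3 ⇒ r5c2=3.
Step 21. [r4c9∈{5}] nothing but 5 survives at r4c9 ⇒ r4c9=5.
Step 22. [r6c4∈{2}] nothing but 2 survives at r6c4, so r6c4=2.
Step 23. [r9c9∈{2}] only 2 remains possible at r9c9. So r9c9=2.
Step 24. [r5c9∈{4}] r5c9's peers cover all but 4 ⇒ r5c9=4.
Step 25. [r9c6∈{3}] r9c6 is down to just 3. So r9c6=3.
Step 26. [r5c8∈{1}] r5c8's peers cover all but 1 ⇒ r5c8=1.
Step 27. [r4c8∈{6}] r4c8's peers cover all but 6. So r4c8=6.
Step 28. [r6c5∈{7}] only 7 remains possible at r6c5. So r6c5=7.
Step 29. [r7c6∈{7}] nothing but 7 survives at r7c6 ⇒ r7c6=7.
Step 30. [r9c5∈{5}] r9c5's peers cover all but 5. So r9c5=5.
Step 31. [r3c3∈{2}] r3c3 has the single candidate 2. So r3c3=2.
Step 32. [r2c4∈{4}] only 4 remains possible at r2c4. So r2c4=4.
Step 33. [r6c1∈{5}] r6c1's peers cover all but 5. So r6c1=5.
Step 34. [r3c1∈{1}] r3c1 is down to just 1. So r3c1=1.
Step 35. [r9c1∈{9}] r9c1 is down to just 9. So r9c1=9.
Step 36. [r9c3∈{4}] only 4 remains possible at r9c3. So r9c3=4.
Step 37. [r1c1∈{3}] nothing but 3 survives at r1c1. So r1c1=3.
Step 38. [r3c4∈{9}] nothing but 9 survives at r3c4 ⇒ r3c4=9.
Step 39. [r6c2∈{6}] nothing but 6 survives at r6c2, so r6c2=6.
Step 40. [r1c8∈{9}] r1c8 is down to just 9 ⇒ r1c8=9.
Step 41. [r2c7∈{5}] r2c7 is down to just 5, so r2c7=5.
Step 42. [r7c7∈{9}] r7c7's peers cover all but 9 ⇒ r7c7=9.
Step 43. [r1c6∈{6}] only 6 remains possible at r1c6, so r1c6=6.

Answer: 3 4 5 7 2 6 8 9 1 / 8 9 6 4 3 1 5 2 7 / 1 7 2 9 8 5 6 4 3 / 4 2 9 3 1 8 7 6 5 / 7 3 8 5 6 9 2 1 4 / 5 6 1 2 7 4 3 8 9 / 2 1 3 8 4 7 9 5 6 / 6 5 7 1 9 2 4 3 8 / 9 8 4 6 5 3 1 7 2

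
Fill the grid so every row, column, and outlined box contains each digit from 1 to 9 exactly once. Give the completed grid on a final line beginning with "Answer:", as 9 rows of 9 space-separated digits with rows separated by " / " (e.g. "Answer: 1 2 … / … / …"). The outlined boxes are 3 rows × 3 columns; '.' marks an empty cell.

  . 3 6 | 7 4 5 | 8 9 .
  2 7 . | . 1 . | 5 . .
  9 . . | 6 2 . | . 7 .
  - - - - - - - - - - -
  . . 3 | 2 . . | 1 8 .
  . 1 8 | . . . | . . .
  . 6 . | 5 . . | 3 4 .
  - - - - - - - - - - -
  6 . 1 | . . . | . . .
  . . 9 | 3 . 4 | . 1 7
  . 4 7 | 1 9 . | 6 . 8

Step 1. [r8c7∈{2}] r8c7 is down to just 2 ⇒ r8c7=2.
Step 2. [r7c4∈{8}] nothing but 8 survives at r7c4. So r7c4=8.
Step 3. [r5c8∈{2,5,6}] 2 has one home in col 8: r5c8. So r5c8=2.
Step 4. [r6c9∈{9}] r6c9's peers cover all but 9 ⇒ r6c9=9.
Step 5. [r3c7∈{4}] nothing but 4 survives at r3c7. So r3c7=4.
Step 6. [r6c1∈{7}] only 7 remains possible at r6c1, so r6c1=7.
Step 7. [r2c6∈{3,8,9}] r2c6 is the only open cell in row 2 admitting 8 ⇒ r2c6=8.
Step 8. [r5c5∈{3,6,7}] 3 has one home in col 5: r5c5, so r5c5=3.
Step 9. [r4c2∈{5,9}] in col 2, 9 fits only at r4c2 ⇒ r4c2=9.
Step 10. [r5c6∈{6,7,9}] col 6 places 9 nowhere but r5c6 ⇒ r5c6=9.
Step 11. [r4c6∈{6,7}] col 6 places 6 nowhere but r4c6. So r4c6=6.
Step 12. [r4c9∈{5}] only 5 remains possible at r4c9. So r4c9=5.
Step 13. [r5c1∈{4,5}] r5c1 is the only open cell in row 5 admitting 5. So r5c1=5.
Step 14. [r7c2∈{2,5}] r7c2 is the only open cell in col 2 admitting 2. So r7c2=2.
Step 15. [r8c2∈{5,8}] r8c2 is the only open cell in box 7 admitting 5. So r8c2=5.
Step 16. [r2c8∈{3,6}] across col 8, 6 lands solely at r2c8 ⇒ r2c8=6.
Step 17. [r3c9∈{1,3}] in row 3, 1 fits only at r3c9, so r3c9=1.
Step 18. [r7c5∈{5,7}] r7c5 is the only open cell in col 5 admitting 5 ⇒ r7c5=5.
Step 19. [r7c8∈{3}] nothing but 3 survives at r7c8, so r7c8=3.
Step 20. [r7c9∈{4}] r7c9's peers cover all but 4. So r7c9=4.
Step 21. [r6c5∈{8}] r6c5 is down to just 8. So r6c5=8.
Step 22. [r4c5∈{7}] nothing but 7 survives at r4c5, so r4c5=7.
Step 23. [r6c6∈{1}] r6c6's peers cover all but 1, so r6c6=1.
Step 24. [r2c4∈{9}] r2c4's peers cover all but 9, so r2c4=9.
Step 25. [r7c7∈{9}] only 9 remains possible at r7c7. So r7c7=9.
Step 26. [r1c9∈{2}] nothing but 2 survives at r1c9, so r1c9=2.
Step 27. [r4c1∈{4}] r4c1's peers cover all but 4, so r4c1=4.
Step 28. [r3c2∈{8}] r3c2's peers cover all but 8 ⇒ r3c2=8.
Step 29. [r8c5∈{6}] r8c5 is down to just 6. So r8c5=6.
Step 30. [r1c1∈{1}] r1c1 has the single candidate 1, so r1c1=1.
Step 31. [r3c6∈{3}] r3c6 has the single candidate 3. So r3c6=3.
Step 32. [r8c1∈{8}] r8c1 is down to just 8, so r8c1=8.
Step 33. [r5c7∈{7}] only 7 remains possible at r5c7 ⇒ r5c7=7.
Step 34. [r6c3∈{2}] r6c3's peers cover all but 2, so r6c3=2.
Step 35. [r9c8∈{5}] r9c8 has the single candidate 5, so r9c8=5.
Step 36. [r9c1∈{3}] r9c1's peers cover all but 3, so r9c1=3.
Step 37. [r2c3∈{4}] r2c3 has the single candidate 4. So r2c3=4.
Step 38. [r2c9∈{3}] r2c9's peers cover all but 3, so r2c9=3.
Step 39. [r9c6∈{2}] only 2 remains possible at r9c6, so r9c6=2.
Step 40. [r7c6∈{7}] r7c6's peers cover all but 7, so r7c6=7.
Step 41. [r5c9∈{6}] r5c9 has the single candidate 6 ⇒ r5c9=6.
Step 42. [r5c4∈{4}] nothing but 4 survives at r5c4. So r5c4=4.
Step 43. [r3c3∈{5}] nothing but 5 survives at r3c3 ⇒ r3c3=5.

Answer: 1 3 6 7 4 5 8 9 2 / 2 7 4 9 1 8 5 6 3 / 9 8 5 6 2 3 4 7 1 / 4 9 3 2 7 6 1 8 5 / 5 1 8 4 3 9 7 2 6 / 7 6 2 5 8 1 3 4 9 / 6 2 1 8 5 7 9 3 4 / 8 5 9 3 6 4 2 1 7 / 3 4 7 1 9 2 6 5 8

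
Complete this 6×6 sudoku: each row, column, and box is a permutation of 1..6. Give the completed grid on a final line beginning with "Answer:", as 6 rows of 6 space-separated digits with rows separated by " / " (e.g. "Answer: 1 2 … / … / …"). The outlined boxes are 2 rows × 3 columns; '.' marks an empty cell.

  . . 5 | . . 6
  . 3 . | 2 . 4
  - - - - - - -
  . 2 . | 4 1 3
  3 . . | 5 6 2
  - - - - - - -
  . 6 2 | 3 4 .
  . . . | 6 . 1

Step 1. [r6c2∈{4,5}] r6c2 is the only open cell in col 2 admitting 5, so r6c2=5.
Step 2. [r6c1∈{4}] r6c1 has the single candidate 4, so r6c1=4.
Step 3. [r3c3∈{6}] r3c3 is down to just 6 ⇒ r3c3=6.
Step 4. [r2c3∈{1}] r2c3 is down to just 1, so r2c3=1.
Step 5. [r4c3∈{4}] only 4 remains possible at r4c3, so r4c3=4.
Step 6. [r1c2∈{4}] nothing but 4 survives at r1c2. So r1c2=4.
Step 7. [r3c1∈{5}] only 5 remains possible at r3c1, so r3c1=5.
Step 8. [r6c3∈{3}] only 3 remains possible at r6c3. So r6c3=3.
Step 9. [r4c2∈{1}] r4c2 has the single candidate 1 ⇒ r4c2=1.
Step 10. [r2c5∈{5}] r2c5 has the single candidate 5. So r2c5=5.
Step 11. [r1c4∈{1}] r1c4 is down to just 1. So r1c4=1.
Step 12. [r5c6∈{5}] nothing but 5 survives at r5c6. So r5c6=5.
Step 13. [r1c1∈{2}] r1c1 has the single candidate 2, so r1c1=2.
Step 14. [r5c1∈{1}] only 1 remains possible at r5c1, so r5c1=1.
Step 15. [r2c1∈{6}] r2c1 has the single candidate 6, so r2c1=6.
Step 16. [r6c5∈{2}] r6c5's peers cover all but 2 ⇒ r6c5=2.
Step 17. [r1c5∈{3}] nothing but 3 survives at r1c5 ⇒ r1c5=3.

Answer: 2 4 5 1 3 6 / 6 3 1 2 5 4 / 5 2 6 4 1 3 / 3 1 4 5 6 2 / 1 6 2 3 4 5 / 4 5 3 6 2 1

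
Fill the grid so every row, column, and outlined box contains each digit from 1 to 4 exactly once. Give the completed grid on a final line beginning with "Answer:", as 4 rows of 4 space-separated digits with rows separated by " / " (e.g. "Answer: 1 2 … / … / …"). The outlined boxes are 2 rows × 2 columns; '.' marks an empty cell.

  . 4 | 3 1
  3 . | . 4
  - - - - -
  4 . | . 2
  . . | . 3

Step 1. [r4c1∈{1,2}] r4c1 is the only open cell in col 1 admitting 1, so r4c1=1.
Step 2. [r2c3∈{2}] r2c3 has the single candidate 2. So r2c3=2.
Step 3. [r1c1∈{2}] r1c1 has the single candidate 2 ⇒ r1c1=2.
Step 4. [r3c2∈{3}] r3c2 has the single candidate 3, so r3c2=3.
Step 5. [r3c3∈{1}] nothing but 1 survives at r3c3 ⇒ r3c3=1.
Step 6. [r4c2∈{2}] r4c2 has the single candidate 2. So r4c2=2.
Step 7. [r2c2∈{1}] r2c2's peers cover all but 1 ⇒ r2c2=1.
Step 8. [r4c3∈{4}] r4c3's peers cover all but 4. So r4c3=4.

Answer: 2 4 3 1 / 3 1 2 4 / 4 3 1 2 / 1 2 4 3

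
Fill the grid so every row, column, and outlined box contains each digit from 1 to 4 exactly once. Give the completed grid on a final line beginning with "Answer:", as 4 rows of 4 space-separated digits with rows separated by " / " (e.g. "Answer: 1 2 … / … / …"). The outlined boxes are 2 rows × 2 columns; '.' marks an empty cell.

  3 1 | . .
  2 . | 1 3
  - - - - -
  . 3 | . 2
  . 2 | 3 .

Step 1. [r3c3∈{4}] r3c3's peers cover all but 4. So r3c3=4.
Step 2. [r4c4∈{1}] r4c4 is down to just 1, so r4c4=1.
Step 3. [r4c1∈{4}] r4c1 is down to just 4. So r4c1=4.
Step 4. [r2c2∈{4}] only 4 remains possible at r2c2. So r2c2=4.
Step 5. [r1c4∈{4}] only 4 remains possible at r1c4. So r1c4=4.
Step 6. [r3c1∈{1}] only 1 remains possible at r3c1 ⇒ r3c1=1.
Step 7. [r1c3∈{2}] nothing but 2 survives at r1c3. So r1c3=2.

Answer: 3 1 2 4 / 2 4 1 3 / 1 3 4 2 / 4 2 3 1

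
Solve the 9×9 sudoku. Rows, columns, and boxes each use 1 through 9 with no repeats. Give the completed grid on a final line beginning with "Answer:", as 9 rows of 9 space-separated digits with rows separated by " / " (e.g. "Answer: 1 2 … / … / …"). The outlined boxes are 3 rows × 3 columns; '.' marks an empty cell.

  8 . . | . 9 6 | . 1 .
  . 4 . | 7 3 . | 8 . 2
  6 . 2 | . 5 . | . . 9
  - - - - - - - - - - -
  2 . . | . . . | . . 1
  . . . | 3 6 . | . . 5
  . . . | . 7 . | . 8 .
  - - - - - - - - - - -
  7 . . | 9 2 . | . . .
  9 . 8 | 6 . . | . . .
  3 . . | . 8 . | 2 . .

Step 1. [r2c6∈{1}] only 1 remains possible at r2c6, so r2c6=1.
Step 2. [r4c5∈{4}] r4c5 is down to just 4, so r4c5=4.
Step 3. [r3c2∈{1,3,7}] 1 has one home in row 3: r3c2 ⇒ r3c2=1.
Step 4. [r9c8∈{4,5,6,7,9}] across row 9, 9 lands solely at r9c8 ⇒ r9c8=9.
Step 5. [r2c1∈{5}] nothing but 5 survives at r2c1. So r2c1=5.
Step 6. [r1c7∈{3,4,5,7}] row 1 places 5 nowhere but r1c7, so r1c7=5.
Step 7. [r6c4∈{1,2,5}] r6c4 is the only open cell in box 5 admitting 1 ⇒ r6c4=1.
Step 8. [r9c3∈{1,4,5,6}] across row 9, 1 lands solely at r9c3 ⇒ r9c3=1.
Step 9. [r7c3∈{4,5,6}] box 7 places 4 nowhere but r7c3, so r7c3=4.
Step 10. [r5c8∈{2,4,7}] r5c8 is the only open cell in col 8 admitting 2 ⇒ r5c8=2.
Step 11. [r7c7∈{1,3,6}] in row 7, 1 fits only at r7c7, so r7c7=1.
Step 12. [r6c1∈{4}] nothing but 4 survives at r6c1, so r6c1=4.
Step 13. [r5c7∈{4,7,9}] 4 has one home in row 5: r5c7 ⇒ r5c7=4.
Step 14. [r2c3∈{9}] nothing but 9 survives at r2c3 ⇒ r2c3=9.
Step 15. [r5c3∈{7}] r5c3 is down to just 7, so r5c3=7.
Step 16. [r1c3∈{3}] only 3 remains possible at r1c3, so r1c3=3.
Step 17. [r6c6∈{2,5,9}] across row 6, 2 lands solely at r6c6 ⇒ r6c6=2.
Step 18. [r7c9∈{3,6,8}] 8 has one home in row 7: r7c9, so r7c9=8.
Step 19. [r2c8∈{6}] r2c8's peers cover all but 6. So r2c8=6.
Step 20. [r9c9∈{4,6,7}] in box 9, 6 fits only at r9c9 ⇒ r9c9=6.
Step 21. [r9c2∈{5}] r9c2 is down to just 5 ⇒ r9c2=5.
Step 22. [r6c9∈{3}] r6c9 has the single candidate 3. So r6c9=3.
Step 23. [r9c4∈{4}] only 4 remains possible at r9c4. So r9c4=4.
Step 24. [r1c9∈{4,7}] row 1 places 4 nowhere but r1c9, so r1c9=4.
Step 25. [r4c8∈{7}] nothing but 7 survives at r4c8, so r4c8=7.
Step 26. [r3c8∈{3}] r3c8's peers cover all but 3, so r3c8=3.
Step 27. [r4c4∈{5,8}] col 4 places 5 nowhere but r4c4. So r4c4=5.
Step 28. [r4c3∈{6}] r4c3's peers cover all but 6 ⇒ r4c3=6.
Step 29. [r4c7∈{9}] r4c7 is down to just 9 ⇒ r4c7=9.
Step 30. [r4c6∈{8}] r4c6 has the single candidate 8 ⇒ r4c6=8.
Step 31. [r8c9∈{7}] only 7 remains possible at r8c9 ⇒ r8c9=7.
Step 32. [r7c8∈{5}] r7c8 is down to just 5 ⇒ r7c8=5.
Step 33. [r8c7∈{3}] r8c7 has the single candidate 3 ⇒ r8c7=3.
Step 34. [r6c2∈{9}] r6c2 has the single candidate 9. So r6c2=9.
Step 35. [r8c2∈{2}] r8c2's peers cover all but 2 ⇒ r8c2=2.
Step 36. [r5c1∈{1}] nothing but 1 survives at r5c1. So r5c1=1.
Step 37. [r3c7∈{7}] r3c7 is down to just 7, so r3c7=7.
Step 38. [r7c6∈{3}] only 3 remains possible at r7c6. So r7c6=3.
Step 39. [r5c6∈{9}] only 9 remains possible at r5c6 ⇒ r5c6=9.
Step 40. [r6c3∈{5}] only 5 remains possible at r6c3, so r6c3=5.
Step 41. [r1c2∈{7}] only 7 remains possible at r1c2, so r1c2=7.
Step 42. [r8c8∈{4}] only 4 remains possible at r8c8 ⇒ r8c8=4.
Step 43. [r3c6∈{4}] nothing but 4 survives at r3c6. So r3c6=4.
Step 44. [r9c6∈{7}] nothing but 7 survives at r9c6 ⇒ r9c6=7.
Step 45. [r8c6∈{5}] r8c6 has the single candidate 5. So r8c6=5.
Step 46. [r7c2∈{6}] r7c2 has the single candidate 6, so r7c2=6.
Step 47. [r4c2∈{3}] r4c2 has the single candidate 3, so r4c2=3.
Step 48. [r8c5∈{1}] r8c5 is down to just 1. So r8c5=1.
Step 49. [r1c4∈{2}] only 2 remains possible at r1c4 ⇒ r1c4=2.
Step 50. [r3c4∈{8}] r3c4's peers cover all but 8, so r3c4=8.
Step 51. [r5c2∈{8}] r5c2's peers cover all but 8. So r5c2=8.
Step 52. [r6c7∈{6}] only 6 remains possible at r6c7 ⇒ r6c7=6.

Answer: 8 7 3 2 9 6 5 1 4 / 5 4 9 7 3 1 8 6 2 / 6 1 2 8 5 4 7 3 9 / 2 3 6 5 4 8 9 7 1 / 1 8 7 3 6 9 4 2 5 / 4 9 5 1 7 2 6 8 3 / 7 6 4 9 2 3 1 5 8 / 9 2 8 6 1 5 3 4 7 / 3 5 1 4 8 7 2 9 6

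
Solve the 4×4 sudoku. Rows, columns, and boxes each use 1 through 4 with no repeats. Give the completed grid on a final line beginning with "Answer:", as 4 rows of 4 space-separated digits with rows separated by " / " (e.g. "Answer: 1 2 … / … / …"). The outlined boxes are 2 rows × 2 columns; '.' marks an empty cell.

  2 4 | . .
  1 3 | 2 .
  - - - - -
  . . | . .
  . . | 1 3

Step 1. [r3c3∈{4}] r3c3 is down to just 4 ⇒ r3c3=4.
Step 2. [r3c2∈{1,2}] r3c2 is the only open cell in row 3 admitting 1, so r3c2=1.
Step 3. [r2c4∈{4}] nothing but 4 survives at r2c4, so r2c4=4.
Step 4. [r4c2∈{2}] only 2 remains possible at r4c2 ⇒ r4c2=2.
Step 5. [r1c3∈{3}] nothing but 3 survives at r1c3 ⇒ r1c3=3.
Step 6. [r3c1∈{3}] only 3 remains possible at r3c1 ⇒ r3c1=3.
Step 7. [r3c4∈{2}] nothing but 2 survives at r3c4. So r3c4=2.
Step 8. [r1c4∈{1}] nothing but 1 survives at r1c4 ⇒ r1c4=1.
Step 9. [r4c1∈{4}] r4c1 has the single candidate 4, so r4c1=4.

Answer: 2 4 3 1 / 1 3 2 4 / 3 1 4 2 / 4 2 1 3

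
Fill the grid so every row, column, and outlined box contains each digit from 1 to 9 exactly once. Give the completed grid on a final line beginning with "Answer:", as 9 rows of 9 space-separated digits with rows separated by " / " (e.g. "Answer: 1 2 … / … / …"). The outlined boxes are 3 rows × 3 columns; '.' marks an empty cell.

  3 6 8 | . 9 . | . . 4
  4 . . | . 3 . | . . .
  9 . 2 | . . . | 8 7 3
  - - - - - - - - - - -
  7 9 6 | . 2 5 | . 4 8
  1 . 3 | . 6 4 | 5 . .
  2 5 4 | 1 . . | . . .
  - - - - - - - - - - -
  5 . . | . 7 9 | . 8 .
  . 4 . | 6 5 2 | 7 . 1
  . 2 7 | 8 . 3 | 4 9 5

Step 1. [r3c2∈{1}] nothing but 1 survives at r3c2 ⇒ r3c2=1.
Step 2. [r2c6∈{1,6,7,8}] 8 has one home in row 2: r2c6 ⇒ r2c6=8.
Step 3. [r3c4∈{4,5}] in row 3, 5 fits only at r3c4. So r3c4=5.
Step 4. [r5c8∈{2}] nothing but 2 survives at r5c8 ⇒ r5c8=2.
Step 5. [r4c7∈{1,3}] 1 has one home in row 4: r4c7, so r4c7=1.
Step 6. [r1c7∈{2}] r1c7 has the single candidate 2. So r1c7=2.
Step 7. [r1c4∈{7}] r1c4 is down to just 7 ⇒ r1c4=7.
Step 8. [r2c8∈{1,5,6}] r2c8 is the only open cell in row 2 admitting 1 ⇒ r2c8=1.
Step 9. [r6c8∈{3,6}] r6c8 is the only open cell in col 8 admitting 6. So r6c8=6.
Step 10. [r5c9∈{7,9}] across row 5, 7 lands solely at r5c9. So r5c9=7.
Step 11. [r6c9∈{9}] r6c9 is down to just 9 ⇒ r6c9=9.
Step 12. [r2c9∈{6}] r2c9's peers cover all but 6, so r2c9=6.
Step 13. [r7c2∈{3}] r7c2's peers cover all but 3, so r7c2=3.
Step 14. [r5c2∈{8}] r5c2 has the single candidate 8 ⇒ r5c2=8.
Step 15. [r1c6∈{1}] only 1 remains possible at r1c6, so r1c6=1.
Step 16. [r8c8∈{3}] nothing but 3 survives at r8c8, so r8c8=3.
Step 17. [r9c1∈{6}] r9c1's peers cover all but 6. So r9c1=6.
Step 18. [r2c4∈{2}] only 2 remains possible at r2c4, so r2c4=2.
Step 19. [r5c4∈{9}] nothing but 9 survives at r5c4. So r5c4=9.
Step 20. [r3c5∈{4}] only 4 remains possible at r3c5, so r3c5=4.
Step 21. [r2c3∈{5}] r2c3 has the single candidate 5 ⇒ r2c3=5.
Step 22. [r6c7∈{3}] nothing but 3 survives at r6c7, so r6c7=3.
Step 23. [r9c5∈{1}] r9c5 is down to just 1. So r9c5=1.
Step 24. [r3c6∈{6}] r3c6 is down to just 6. So r3c6=6.
Step 25. [r7c7∈{6}] r7c7 is down to just 6 ⇒ r7c7=6.
Step 26. [r7c9∈{2}] r7c9 is down to just 2. So r7c9=2.
Step 27. [r8c1∈{8}] r8c1's peers cover all but 8 ⇒ r8c1=8.
Step 28. [r2c2∈{7}] only 7 remains possible at r2c2. So r2c2=7.
Step 29. [r4c4∈{3}] nothing but 3 survives at r4c4 ⇒ r4c4=3.
Step 30. [r7c3∈{1}] nothing but 1 survives at r7c3. So r7c3=1.
Step 31. [r1c8∈{5}] only 5 remains possible at r1c8, so r1c8=5.
Step 32. [r7c4∈{4}] nothing but 4 survives at r7c4, so r7c4=4.
Step 33. [r2c7∈{9}] r2c7 is down to just 9, so r2c7=9.
Step 34. [r6c6∈{7}] nothing but 7 survives at r6c6 ⇒ r6c6=7.
Step 35. [r6c5∈{8}] only 8 remains possible at r6c5. So r6c5=8.
Step 36. [r8c3∈{9}] r8c3's peers cover all but 9, so r8c3=9.

Answer: 3 6 8 7 9 1 2 5 4 / 4 7 5 2 3 8 9 1 6 / 9 1 2 5 4 6 8 7 3 / 7 9 6 3 2 5 1 4 8 / 1 8 3 9 6 4 5 2 7 / 2 5 4 1 8 7 3 6 9 / 5 3 1 4 7 9 6 8 2 / 8 4 9 6 5 2 7 3 1 / 6 2 7 8 1 3 4 9 5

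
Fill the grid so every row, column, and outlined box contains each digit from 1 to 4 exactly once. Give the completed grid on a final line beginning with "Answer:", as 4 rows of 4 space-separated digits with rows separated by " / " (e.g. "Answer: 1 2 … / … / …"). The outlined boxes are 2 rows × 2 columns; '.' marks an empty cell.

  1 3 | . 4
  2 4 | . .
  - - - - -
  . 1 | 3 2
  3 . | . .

Step 1. [r4c4∈{1}] r4c4 has the single candidate 1, so r4c4=1.
Step 2. [r2c3∈{1}] r2c3 is down to just 1. So r2c3=1.
Step 3. [r3c1∈{4}] nothing but 4 survives at r3c1 ⇒ r3c1=4.
Step 4. [r4c3∈{4}] nothing but 4 survives at r4c3 ⇒ r4c3=4.
Step 5. [r2c4∈{3}] r2c4 has the single candidate 3. So r2c4=3.
Step 6. [r4c2∈{2}] r4c2's peers cover all but 2 ⇒ r4c2=2.
Step 7. [r1c3∈{2}] r1c3 has the single candidate 2 ⇒ r1c3=2.

Answer: 1 3 2 4 / 2 4 1 3 / 4 1 3 2 / 3 2 4 1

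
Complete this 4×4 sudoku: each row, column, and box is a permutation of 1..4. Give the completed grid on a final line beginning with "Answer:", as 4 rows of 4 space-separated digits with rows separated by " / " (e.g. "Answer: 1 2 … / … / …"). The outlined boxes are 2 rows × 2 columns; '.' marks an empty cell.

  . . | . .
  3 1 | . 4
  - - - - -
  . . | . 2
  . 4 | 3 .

Step 1. [r4c4∈{1}] nothing but 1 survives at r4c4 ⇒ r4c4=1.
Step 2. [r1c2∈{2}] only 2 remains possible at r1c2, so r1c2=2.
Step 3. [r1c3∈{1}] only 1 remains possible at r1c3 ⇒ r1c3=1.
Step 4. [r4c1∈{2}] r4c1 has the single candidate 2, so r4c1=2.
Step 5. [r1c4∈{3}] r1c4 is down to just 3 ⇒ r1c4=3.
Step 6. [r3c2∈{3}] nothing but 3 survives at r3c2 ⇒ r3c2=3.
Step 7. [r2c3∈{2}] nothing but 2 survives at r2c3. So r2c3=2.
Step 8. [r3c3∈{4}] r3c3 is down to just 4, so r3c3=4.
Step 9. [r1c1∈{4}] r1c1 has the single candidate 4, so r1c1=4.
Step 10. [r3c1∈{1}] r3c1 has the single candidate 1, so r3c1=1.

Answer: 4 2 1 3 / 3 1 2 4 / 1 3 4 2 / 2 4 3 1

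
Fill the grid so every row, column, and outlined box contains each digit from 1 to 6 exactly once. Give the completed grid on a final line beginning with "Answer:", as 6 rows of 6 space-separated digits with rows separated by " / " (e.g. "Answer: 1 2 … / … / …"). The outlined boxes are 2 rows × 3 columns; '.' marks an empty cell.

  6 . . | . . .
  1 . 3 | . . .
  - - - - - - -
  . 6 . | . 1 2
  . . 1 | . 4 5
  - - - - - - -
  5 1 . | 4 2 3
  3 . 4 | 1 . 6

Step 1. [r1c3∈{2,5}] r1c3 is the only open cell in col 3 admitting 2. So r1c3=2.
Step 2. [r2c6∈{4}] only 4 remains possible at r2c6. So r2c6=4.
Step 3. [r2c2∈{5}] nothing but 5 survives at r2c2. So r2c2=5.
Step 4. [r4c4∈{3,6}] row 4 places 6 nowhere but r4c4, so r4c4=6.
Step 5. [r1c5∈{3,5}] 3 has one home in col 5: r1c5, so r1c5=3.
Step 6. [r4c1∈{2}] nothing but 2 survives at r4c1 ⇒ r4c1=2.
Step 7. [r6c5∈{5}] r6c5 has the single candidate 5 ⇒ r6c5=5.
Step 8. [r4c2∈{3}] r4c2 has the single candidate 3 ⇒ r4c2=3.
Step 9. [r1c2∈{4}] r1c2 is down to just 4, so r1c2=4.
Step 10. [r1c4∈{5}] r1c4 has the single candidate 5. So r1c4=5.
Step 11. [r5c3∈{6}] r5c3 is down to just 6 ⇒ r5c3=6.
Step 12. [r3c1∈{4}] r3c1's peers cover all but 4. So r3c1=4.
Step 13. [r3c3∈{5}] r3c3's peers cover all but 5, so r3c3=5.
Step 14. [r2c4∈{2}] r2c4 has the single candidate 2. So r2c4=2.
Step 15. [r1c6∈{1}] r1c6 is down to just 1, so r1c6=1.
Step 16. [r3c4∈{3}] r3c4 is down to just 3 ⇒ r3c4=3.
Step 17. [r2c5∈{6}] r2c5 is down to just 6. So r2c5=6.
Step 18. [r6c2∈{2}] r6c2 has the single candidate 2. So r6c2=2.

Answer: 6 4 2 5 3 1 / 1 5 3 2 6 4 / 4 6 5 3 1 2 / 2 3 1 6 4 5 / 5 1 6 4 2 3 / 3 2 4 1 5 6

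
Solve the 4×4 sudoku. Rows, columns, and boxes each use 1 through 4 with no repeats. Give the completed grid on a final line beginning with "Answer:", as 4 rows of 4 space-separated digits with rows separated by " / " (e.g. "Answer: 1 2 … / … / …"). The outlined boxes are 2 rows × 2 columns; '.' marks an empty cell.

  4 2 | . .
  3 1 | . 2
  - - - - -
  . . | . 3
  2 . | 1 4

Step 1. [r3c3∈{2}] nothing but 2 survives at r3c3, so r3c3=2.
Step 2. [r3c1∈{1}] r3c1 is down to just 1 ⇒ r3c1=1.
Step 3. [r3c2∈{4}] r3c2's peers cover all but 4. So r3c2=4.
Step 4. [r2c3∈{4}] nothing but 4 survives at r2c3 ⇒ r2c3=4.
Step 5. [r4c2∈{3}] r4c2's peers cover all but 3 ⇒ r4c2=3.
Step 6. [r1c3∈{3}] nothing but 3 survives at r1c3, so r1c3=3.
Step 7. [r1c4∈{1}] only 1 remains possible at r1c4. So r1c4=1.

Answer: 4 2 3 1 / 3 1 4 2 / 1 4 2 3 / 2 3 1 4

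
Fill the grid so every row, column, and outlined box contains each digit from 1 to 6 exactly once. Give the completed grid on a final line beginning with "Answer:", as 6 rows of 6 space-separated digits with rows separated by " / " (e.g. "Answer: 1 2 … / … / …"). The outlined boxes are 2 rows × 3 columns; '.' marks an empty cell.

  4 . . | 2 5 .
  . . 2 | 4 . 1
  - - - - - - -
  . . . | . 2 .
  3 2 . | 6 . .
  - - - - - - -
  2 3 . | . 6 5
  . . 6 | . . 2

Step 1. [r4c3∈{1,4,5}] 5 has one home in row 4: r4c3, so r4c3=5.
Step 2. [r6c5∈{1,3,4}] across box 6, 4 lands solely at r6c5 ⇒ r6c5=4.
Step 3. [r3c2∈{1,4,6}] col 2 places 4 nowhere but r3c2. So r3c2=4.
Step 4. [r3c3∈{1}] r3c3's peers cover all but 1, so r3c3=1.
Step 5. [r6c1∈{1,5}] col 1 places 1 nowhere but r6c1. So r6c1=1.
Step 6. [r3c6∈{3}] r3c6 is down to just 3, so r3c6=3.
Step 7. [r2c1∈{5,6}] 5 has one home in col 1: r2c1. So r2c1=5.
Step 8. [r2c2∈{6}] r2c2 has the single candidate 6. So r2c2=6.
Step 9. [r3c4∈{5}] only 5 remains possible at r3c4. So r3c4=5.
Step 10. [r1c6∈{6}] r1c6's peers cover all but 6, so r1c6=6.
Step 11. [r6c2∈{5}] r6c2 has the single candidate 5, so r6c2=5.
Step 12. [r6c4∈{3}] r6c4's peers cover all but 3. So r6c4=3.
Step 13. [r1c2∈{1}] r1c2 is down to just 1, so r1c2=1.
Step 14. [r2c5∈{3}] r2c5's peers cover all but 3, so r2c5=3.
Step 15. [r4c5∈{1}] r4c5 has the single candidate 1 ⇒ r4c5=1.
Step 16. [r5c4∈{1}] nothing but 1 survives at r5c4. So r5c4=1.
Step 17. [r3c1∈{6}] r3c1 has the single candidate 6, so r3c1=6.
Step 18. [r4c6∈{4}] r4c6's peers cover all but 4. So r4c6=4.
Step 19. [r5c3∈{4}] r5c3 has the single candidate 4 ⇒ r5c3=4.
Step 20. [r1c3∈{3}] nothing but 3 survives at r1c3. So r1c3=3.

Answer: 4 1 3 2 5 6 / 5 6 2 4 3 1 / 6 4 1 5 2 3 / 3 2 5 6 1 4 / 2 3 4 1 6 5 / 1 5 6 3 4 2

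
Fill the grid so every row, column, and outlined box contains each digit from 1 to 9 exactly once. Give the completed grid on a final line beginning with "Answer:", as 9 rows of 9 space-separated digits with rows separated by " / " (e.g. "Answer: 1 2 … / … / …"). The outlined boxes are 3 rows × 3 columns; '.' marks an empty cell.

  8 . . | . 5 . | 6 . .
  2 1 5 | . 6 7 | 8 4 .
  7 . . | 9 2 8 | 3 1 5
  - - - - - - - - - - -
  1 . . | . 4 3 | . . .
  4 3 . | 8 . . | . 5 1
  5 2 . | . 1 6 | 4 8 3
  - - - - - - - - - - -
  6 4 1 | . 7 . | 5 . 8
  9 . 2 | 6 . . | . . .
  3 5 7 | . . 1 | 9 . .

Step 1. [r4c2∈{6,7,8,9}] across col 2, 7 lands solely at r4c2. So r4c2=7.
Step 2. [r4c7∈{2}] r4c7 has the single candidate 2. So r4c7=2.
Step 3. [r2c9∈{9}] r2c9 has the single candidate 9 ⇒ r2c9=9.
Step 4. [r8c5∈{3,8}] across col 5, 3 lands solely at r8c5. So r8c5=3.
Step 5. [r8c8∈{7}] r8c8 has the single candidate 7 ⇒ r8c8=7.
Step 6. [r1c3∈{3,4,9}] across col 3, 3 lands solely at r1c3 ⇒ r1c3=3.
Step 7. [r1c8∈{2}] only 2 remains possible at r1c8 ⇒ r1c8=2.
Step 8. [r9c9∈{2,4,6}] col 9 places 2 nowhere but r9c9, so r9c9=2.
Step 9. [r5c3∈{6,9}] 6 has one home in row 5: r5c3, so r5c3=6.
Step 10. [r4c8∈{6,9}] across col 8, 9 lands solely at r4c8, so r4c8=9.
Step 11. [r5c6∈{2,9}] row 5 places 2 nowhere but r5c6 ⇒ r5c6=2.
Step 12. [r9c4∈{4}] r9c4's peers cover all but 4, so r9c4=4.
Step 13. [r8c9∈{4}] only 4 remains possible at r8c9, so r8c9=4.
Step 14. [r5c7∈{7}] r5c7 is down to just 7, so r5c7=7.
Step 15. [r4c4∈{5}] r4c4 has the single candidate 5. So r4c4=5.
Step 16. [r3c2∈{6}] r3c2 is down to just 6. So r3c2=6.
Step 17. [r8c7∈{1}] r8c7 is down to just 1. So r8c7=1.
Step 18. [r7c6∈{9}] r7c6's peers cover all but 9. So r7c6=9.
Step 19. [r4c9∈{6}] only 6 remains possible at r4c9, so r4c9=6.
Step 20. [r3c3∈{4}] r3c3 has the single candidate 4, so r3c3=4.
Step 21. [r1c9∈{7}] only 7 remains possible at r1c9. So r1c9=7.
Step 22. [r4c3∈{8}] r4c3 has the single candidate 8 ⇒ r4c3=8.
Step 23. [r5c5∈{9}] r5c5's peers cover all but 9 ⇒ r5c5=9.
Step 24. [r9c8∈{6}] r9c8's peers cover all but 6 ⇒ r9c8=6.
Step 25. [r6c3∈{9}] r6c3's peers cover all but 9, so r6c3=9.
Step 26. [r1c6∈{4}] nothing but 4 survives at r1c6. So r1c6=4.
Step 27. [r2c4∈{3}] r2c4 is down to just 3. So r2c4=3.
Step 28. [r1c2∈{9}] nothing but 9 survives at r1c2 ⇒ r1c2=9.
Step 29. [r7c4∈{2}] only 2 remains possible at r7c4. So r7c4=2.
Step 30. [r8c6∈{5}] r8c6 has the single candidate 5 ⇒ r8c6=5.
Step 31. [r9c5∈{8}] r9c5's peers cover all but 8 ⇒ r9c5=8.
Step 32. [r7c8∈{3}] r7c8's peers cover all but 3 ⇒ r7c8=3.
Step 33. [r8c2∈{8}] r8c2 is down to just 8 ⇒ r8c2=8.
Step 34. [r6c4∈{7}] nothing but 7 survives at r6c4, so r6c4=7.
Step 35. [r1c4∈{1}] r1c4 is down to just 1 ⇒ r1c4=1.

Answer: 8 9 3 1 5 4 6 2 7 / 2 1 5 3 6 7 8 4 9 / 7 6 4 9 2 8 3 1 5 / 1 7 8 5 4 3 2 9 6 / 4 3 6 8 9 2 7 5 1 / 5 2 9 7 1 6 4 8 3 / 6 4 1 2 7 9 5 3 8 / 9 8 2 6 3 5 1 7 4 / 3 5 7 4 8 1 9 6 2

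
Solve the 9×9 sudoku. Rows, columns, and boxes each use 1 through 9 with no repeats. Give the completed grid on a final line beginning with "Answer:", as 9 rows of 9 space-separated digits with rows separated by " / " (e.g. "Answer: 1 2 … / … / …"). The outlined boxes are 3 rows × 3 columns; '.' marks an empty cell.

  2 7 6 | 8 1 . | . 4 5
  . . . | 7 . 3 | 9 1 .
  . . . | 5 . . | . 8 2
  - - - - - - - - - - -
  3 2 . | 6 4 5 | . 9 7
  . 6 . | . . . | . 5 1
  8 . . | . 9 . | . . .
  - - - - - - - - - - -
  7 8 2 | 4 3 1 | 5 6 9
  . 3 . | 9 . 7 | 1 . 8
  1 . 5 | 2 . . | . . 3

Step 1. [r8c3∈{4}] nothing but 4 survives at r8c3 ⇒ r8c3=4.
Step 2. [r3c5∈{6}] r3c5 is down to just 6 ⇒ r3c5=6.
Step 3. [r6c6∈{2}] r6c6 is down to just 2. So r6c6=2.
Step 4. [r6c9∈{4,6}] in col 9, 4 fits only at r6c9, so r6c9=4.
Step 5. [r5c6∈{8}] only 8 remains possible at r5c6. So r5c6=8.
Step 6. [r5c1∈{4,9}] r5c1 is the only open cell in row 5 admitting 4, so r5c1=4.
Step 7. [r3c3∈{1,3,9}] col 3 places 3 nowhere but r3c3, so r3c3=3.
Step 8. [r6c8∈{3}] r6c8 is down to just 3. So r6c8=3.
Step 9. [r3c2∈{1,4,9}] 1 has one home in row 3: r3c2 ⇒ r3c2=1.
Step 10. [r6c3∈{1,7}] across row 6, 7 lands solely at r6c3. So r6c3=7.
Step 11. [r3c7∈{7}] nothing but 7 survives at r3c7. So r3c7=7.
Step 12. [r3c1∈{9}] only 9 remains possible at r3c1. So r3c1=9.
Step 13. [r6c2∈{5}] r6c2's peers cover all but 5 ⇒ r6c2=5.
Step 14. [r2c2∈{4}] only 4 remains possible at r2c2, so r2c2=4.
Step 15. [r9c6∈{6}] r9c6 is down to just 6. So r9c6=6.
Step 16. [r1c6∈{9}] only 9 remains possible at r1c6 ⇒ r1c6=9.
Step 17. [r9c8∈{7}] r9c8 has the single candidate 7, so r9c8=7.
Step 18. [r4c7∈{8}] r4c7 is down to just 8. So r4c7=8.
Step 19. [r5c4∈{3}] r5c4's peers cover all but 3 ⇒ r5c4=3.
Step 20. [r8c1∈{6}] r8c1 has the single candidate 6, so r8c1=6.
Step 21. [r4c3∈{1}] r4c3's peers cover all but 1. So r4c3=1.
Step 22. [r3c6∈{4}] r3c6 has the single candidate 4 ⇒ r3c6=4.
Step 23. [r2c3∈{8}] nothing but 8 survives at r2c3. So r2c3=8.
Step 24. [r9c5∈{8}] r9c5 is down to just 8. So r9c5=8.
Step 25. [r2c9∈{6}] r2c9's peers cover all but 6 ⇒ r2c9=6.
Step 26. [r6c4∈{1}] r6c4's peers cover all but 1. So r6c4=1.
Step 27. [r8c5∈{5}] r8c5 is down to just 5, so r8c5=5.
Step 28. [r5c5∈{7}] nothing but 7 survives at r5c5. So r5c5=7.
Step 29. [r8c8∈{2}] r8c8 has the single candidate 2. So r8c8=2.
Step 30. [r9c2∈{9}] only 9 remains possible at r9c2 ⇒ r9c2=9.
Step 31. [r1c7∈{3}] r1c7 is down to just 3. So r1c7=3.
Step 32. [r6c7∈{6}] r6c7 is down to just 6. So r6c7=6.
Step 33. [r2c5∈{2}] r2c5 is down to just 2. So r2c5=2.
Step 34. [r2c1∈{5}] r2c1 is down to just 5. So r2c1=5.
Step 35. [r5c3∈{9}] only 9 remains possible at r5c3 ⇒ r5c3=9.
Step 36. [r5c7∈{2}] nothing but 2 survives at r5c7, so r5c7=2.
Step 37. [r9c7∈{4}] r9c7 has the single candidate 4, so r9c7=4.

Answer: 2 7 6 8 1 9 3 4 5 / 5 4 8 7 2 3 9 1 6 / 9 1 3 5 6 4 7 8 2 / 3 2 1 6 4 5 8 9 7 / 4 6 9 3 7 8 2 5 1 / 8 5 7 1 9 2 6 3 4 / 7 8 2 4 3 1 5 6 9 / 6 3 4 9 5 7 1 2 8 / 1 9 5 2 8 6 4 7 3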